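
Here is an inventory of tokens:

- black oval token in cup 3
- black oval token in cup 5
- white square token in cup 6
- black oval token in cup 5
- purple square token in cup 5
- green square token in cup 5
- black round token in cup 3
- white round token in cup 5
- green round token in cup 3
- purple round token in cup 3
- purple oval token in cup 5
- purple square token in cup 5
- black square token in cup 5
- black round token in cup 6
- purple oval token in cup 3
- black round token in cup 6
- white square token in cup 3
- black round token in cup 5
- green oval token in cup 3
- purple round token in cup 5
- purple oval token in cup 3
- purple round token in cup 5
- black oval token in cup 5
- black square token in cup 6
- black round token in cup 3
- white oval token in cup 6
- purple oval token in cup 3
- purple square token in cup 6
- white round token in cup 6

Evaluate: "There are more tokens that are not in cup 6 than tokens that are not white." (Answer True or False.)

False

There are 22 tokens that are not in cup 6.
There are 24 tokens that are not white.
The claim requires 22 > 24, which does not hold.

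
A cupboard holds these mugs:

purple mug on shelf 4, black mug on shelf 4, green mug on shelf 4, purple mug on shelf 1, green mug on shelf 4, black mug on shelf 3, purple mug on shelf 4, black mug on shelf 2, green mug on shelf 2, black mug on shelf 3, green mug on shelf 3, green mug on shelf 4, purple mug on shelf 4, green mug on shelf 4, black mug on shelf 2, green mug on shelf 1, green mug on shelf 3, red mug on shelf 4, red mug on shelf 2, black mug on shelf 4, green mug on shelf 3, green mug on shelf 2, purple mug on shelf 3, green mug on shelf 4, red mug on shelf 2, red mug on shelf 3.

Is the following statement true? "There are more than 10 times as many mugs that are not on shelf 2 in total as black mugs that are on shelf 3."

|mugs that are not on shelf 2| = 20.
|black mugs on shelf 3| = 2.
The claim requires 20 > 10 × 2 = 20, which does not hold.

False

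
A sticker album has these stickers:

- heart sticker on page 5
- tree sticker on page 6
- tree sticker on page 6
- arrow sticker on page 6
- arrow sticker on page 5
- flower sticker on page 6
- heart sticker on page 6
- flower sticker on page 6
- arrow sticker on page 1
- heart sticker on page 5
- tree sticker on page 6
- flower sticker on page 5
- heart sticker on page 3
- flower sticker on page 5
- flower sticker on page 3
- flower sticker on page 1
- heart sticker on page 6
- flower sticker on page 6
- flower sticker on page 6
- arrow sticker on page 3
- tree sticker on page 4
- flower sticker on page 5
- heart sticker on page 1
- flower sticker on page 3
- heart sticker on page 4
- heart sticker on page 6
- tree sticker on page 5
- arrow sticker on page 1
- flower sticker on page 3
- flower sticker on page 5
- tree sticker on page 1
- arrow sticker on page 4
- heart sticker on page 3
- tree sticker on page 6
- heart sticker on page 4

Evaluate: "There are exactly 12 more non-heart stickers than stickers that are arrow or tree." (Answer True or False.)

True

non-heart stickers: 25.
stickers that are arrow or tree: 13.
The claim requires 25 − 13 (= 12) to equal 12, which holds.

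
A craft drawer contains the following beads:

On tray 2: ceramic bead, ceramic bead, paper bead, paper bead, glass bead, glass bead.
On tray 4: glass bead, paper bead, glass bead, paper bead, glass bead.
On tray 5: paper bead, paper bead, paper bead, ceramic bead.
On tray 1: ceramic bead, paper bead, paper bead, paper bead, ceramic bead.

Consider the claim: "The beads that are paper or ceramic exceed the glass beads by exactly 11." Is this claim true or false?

beads that are paper or ceramic: 15.
glass beads: 5.
The claim requires 15 − 5 (= 10) to equal 11, which does not hold.

False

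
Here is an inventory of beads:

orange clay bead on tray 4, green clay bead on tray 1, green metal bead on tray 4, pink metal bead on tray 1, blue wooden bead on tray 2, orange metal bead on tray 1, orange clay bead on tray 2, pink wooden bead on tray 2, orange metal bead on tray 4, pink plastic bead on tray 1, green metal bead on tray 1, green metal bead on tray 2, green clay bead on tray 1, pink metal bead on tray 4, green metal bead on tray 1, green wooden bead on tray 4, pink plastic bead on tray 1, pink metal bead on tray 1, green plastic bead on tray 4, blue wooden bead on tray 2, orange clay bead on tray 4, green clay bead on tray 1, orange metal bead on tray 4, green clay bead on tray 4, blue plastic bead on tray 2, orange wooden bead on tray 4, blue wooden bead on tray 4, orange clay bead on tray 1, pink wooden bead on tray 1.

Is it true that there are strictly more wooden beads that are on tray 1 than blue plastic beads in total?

False

|wooden beads on tray 1| = 1.
|blue plastic beads| = 1.
The claim requires 1 > 1, which does not hold.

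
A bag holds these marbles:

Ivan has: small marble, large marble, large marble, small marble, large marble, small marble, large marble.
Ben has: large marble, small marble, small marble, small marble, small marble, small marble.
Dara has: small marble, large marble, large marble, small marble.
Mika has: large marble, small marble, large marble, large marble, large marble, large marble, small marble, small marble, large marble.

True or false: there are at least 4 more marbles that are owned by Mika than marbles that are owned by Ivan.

Count of marbles owned by Mika: 9.
Count of marbles owned by Ivan: 7.
The claim requires 9 − 7 = 2 ≥ 4, which does not hold.

False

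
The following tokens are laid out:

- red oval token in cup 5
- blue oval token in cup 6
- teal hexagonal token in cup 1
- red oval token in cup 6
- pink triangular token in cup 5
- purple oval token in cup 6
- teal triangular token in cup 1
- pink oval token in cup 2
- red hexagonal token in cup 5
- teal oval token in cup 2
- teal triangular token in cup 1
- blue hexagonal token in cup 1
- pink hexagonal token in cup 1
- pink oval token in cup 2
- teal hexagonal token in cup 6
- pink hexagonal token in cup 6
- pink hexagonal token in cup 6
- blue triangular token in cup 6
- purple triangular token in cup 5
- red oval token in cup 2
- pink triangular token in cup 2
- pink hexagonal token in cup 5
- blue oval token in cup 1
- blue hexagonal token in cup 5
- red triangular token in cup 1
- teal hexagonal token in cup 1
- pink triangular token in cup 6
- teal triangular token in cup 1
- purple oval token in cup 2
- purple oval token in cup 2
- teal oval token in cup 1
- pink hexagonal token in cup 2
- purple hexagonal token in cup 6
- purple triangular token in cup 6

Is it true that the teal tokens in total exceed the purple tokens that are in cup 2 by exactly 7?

False

|teal tokens| = 8.
|purple tokens in cup 2| = 2.
The claim requires 8 − 2 (= 6) to equal 7, which does not hold.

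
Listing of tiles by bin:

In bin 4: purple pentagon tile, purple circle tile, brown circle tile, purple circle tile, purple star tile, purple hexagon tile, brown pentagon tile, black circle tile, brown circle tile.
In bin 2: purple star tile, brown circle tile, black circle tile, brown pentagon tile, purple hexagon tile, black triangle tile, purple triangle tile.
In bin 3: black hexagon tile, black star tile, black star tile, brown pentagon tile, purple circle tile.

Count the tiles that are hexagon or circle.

11

circle: 8; hexagon: 3; together 8 + 3 = 11.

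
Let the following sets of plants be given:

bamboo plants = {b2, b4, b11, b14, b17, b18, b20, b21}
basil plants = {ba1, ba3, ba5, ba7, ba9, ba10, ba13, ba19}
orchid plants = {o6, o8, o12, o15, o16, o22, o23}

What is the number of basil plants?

8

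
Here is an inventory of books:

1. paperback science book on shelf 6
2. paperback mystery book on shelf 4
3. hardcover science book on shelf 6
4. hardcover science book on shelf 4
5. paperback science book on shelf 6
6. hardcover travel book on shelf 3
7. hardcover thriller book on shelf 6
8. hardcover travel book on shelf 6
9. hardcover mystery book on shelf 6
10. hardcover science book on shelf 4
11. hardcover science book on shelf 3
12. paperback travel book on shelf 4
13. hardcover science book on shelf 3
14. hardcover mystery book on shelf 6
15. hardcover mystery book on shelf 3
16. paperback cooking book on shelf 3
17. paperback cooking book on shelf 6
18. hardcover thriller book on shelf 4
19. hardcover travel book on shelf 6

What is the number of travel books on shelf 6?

2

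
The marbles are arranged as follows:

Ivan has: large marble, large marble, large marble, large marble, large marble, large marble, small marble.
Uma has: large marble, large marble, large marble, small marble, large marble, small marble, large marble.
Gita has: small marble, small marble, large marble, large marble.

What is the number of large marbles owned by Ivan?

6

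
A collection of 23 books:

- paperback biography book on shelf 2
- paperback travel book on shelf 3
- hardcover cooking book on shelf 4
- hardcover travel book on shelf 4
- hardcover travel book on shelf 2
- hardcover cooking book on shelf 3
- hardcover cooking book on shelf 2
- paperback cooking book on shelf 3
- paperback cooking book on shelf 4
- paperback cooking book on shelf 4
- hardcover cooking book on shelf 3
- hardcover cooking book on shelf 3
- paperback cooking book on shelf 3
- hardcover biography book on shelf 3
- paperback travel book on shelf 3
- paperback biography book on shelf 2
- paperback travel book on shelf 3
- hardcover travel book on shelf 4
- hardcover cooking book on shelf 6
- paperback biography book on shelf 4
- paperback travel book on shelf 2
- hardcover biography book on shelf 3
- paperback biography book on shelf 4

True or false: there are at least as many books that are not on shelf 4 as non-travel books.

|books that are not on shelf 4| = 16.
|non-travel books| = 16.
The claim requires 16 ≥ 16, which holds.

True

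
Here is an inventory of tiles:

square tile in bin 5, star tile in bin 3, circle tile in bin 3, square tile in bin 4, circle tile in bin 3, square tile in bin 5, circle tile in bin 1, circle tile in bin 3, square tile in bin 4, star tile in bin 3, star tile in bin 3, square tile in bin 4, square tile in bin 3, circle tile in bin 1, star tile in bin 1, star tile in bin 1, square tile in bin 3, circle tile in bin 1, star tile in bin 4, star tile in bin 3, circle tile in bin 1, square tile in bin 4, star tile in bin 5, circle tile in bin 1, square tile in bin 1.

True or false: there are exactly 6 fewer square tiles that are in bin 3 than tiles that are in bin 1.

True

square tiles in bin 3: 2.
tiles in bin 1: 8.
The claim requires 8 − 2 (= 6) to equal 6, which holds.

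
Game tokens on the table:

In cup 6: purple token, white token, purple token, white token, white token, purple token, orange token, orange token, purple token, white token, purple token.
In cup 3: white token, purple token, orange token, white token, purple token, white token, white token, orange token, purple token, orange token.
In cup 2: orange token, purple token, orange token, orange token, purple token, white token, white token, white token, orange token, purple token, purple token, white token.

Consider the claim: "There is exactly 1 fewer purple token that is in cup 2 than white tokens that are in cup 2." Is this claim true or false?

False

purple tokens in cup 2: 4.
white tokens in cup 2: 4.
The claim requires 4 − 4 (= 0) to equal 1, which does not hold.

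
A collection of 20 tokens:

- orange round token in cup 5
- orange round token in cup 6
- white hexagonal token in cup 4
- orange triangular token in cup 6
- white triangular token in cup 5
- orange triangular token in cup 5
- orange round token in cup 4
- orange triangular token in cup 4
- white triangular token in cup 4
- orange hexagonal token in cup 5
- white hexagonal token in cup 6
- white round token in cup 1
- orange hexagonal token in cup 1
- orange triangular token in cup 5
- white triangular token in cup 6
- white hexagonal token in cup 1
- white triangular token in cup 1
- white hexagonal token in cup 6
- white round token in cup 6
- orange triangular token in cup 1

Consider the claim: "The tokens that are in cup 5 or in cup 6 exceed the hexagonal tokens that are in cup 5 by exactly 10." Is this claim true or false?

True

There are 11 tokens in cup 5 or in cup 6.
There is 1 hexagonal token in cup 5.
The claim requires 11 − 1 (= 10) to equal 10, which holds.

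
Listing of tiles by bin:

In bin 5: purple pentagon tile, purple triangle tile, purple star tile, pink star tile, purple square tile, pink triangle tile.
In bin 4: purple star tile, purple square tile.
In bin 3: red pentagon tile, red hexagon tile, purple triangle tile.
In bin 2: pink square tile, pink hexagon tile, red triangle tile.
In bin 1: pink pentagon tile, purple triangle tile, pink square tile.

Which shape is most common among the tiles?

Counts by shape: triangle 5, square 4, star 3, pentagon 3, hexagon 2.
The maximum is 5, held uniquely by triangle.

triangle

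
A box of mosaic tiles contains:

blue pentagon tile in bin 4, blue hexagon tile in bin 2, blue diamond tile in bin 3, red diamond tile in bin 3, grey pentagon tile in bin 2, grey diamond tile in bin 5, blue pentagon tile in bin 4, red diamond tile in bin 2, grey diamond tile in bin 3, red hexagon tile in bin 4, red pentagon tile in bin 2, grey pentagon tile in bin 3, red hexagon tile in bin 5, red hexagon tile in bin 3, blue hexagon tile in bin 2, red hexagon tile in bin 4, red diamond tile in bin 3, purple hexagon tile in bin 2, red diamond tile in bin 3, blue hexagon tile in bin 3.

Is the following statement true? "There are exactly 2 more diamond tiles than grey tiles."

diamond tiles: 7.
grey tiles: 4.
The claim requires 7 − 4 (= 3) to equal 2, which does not hold.

False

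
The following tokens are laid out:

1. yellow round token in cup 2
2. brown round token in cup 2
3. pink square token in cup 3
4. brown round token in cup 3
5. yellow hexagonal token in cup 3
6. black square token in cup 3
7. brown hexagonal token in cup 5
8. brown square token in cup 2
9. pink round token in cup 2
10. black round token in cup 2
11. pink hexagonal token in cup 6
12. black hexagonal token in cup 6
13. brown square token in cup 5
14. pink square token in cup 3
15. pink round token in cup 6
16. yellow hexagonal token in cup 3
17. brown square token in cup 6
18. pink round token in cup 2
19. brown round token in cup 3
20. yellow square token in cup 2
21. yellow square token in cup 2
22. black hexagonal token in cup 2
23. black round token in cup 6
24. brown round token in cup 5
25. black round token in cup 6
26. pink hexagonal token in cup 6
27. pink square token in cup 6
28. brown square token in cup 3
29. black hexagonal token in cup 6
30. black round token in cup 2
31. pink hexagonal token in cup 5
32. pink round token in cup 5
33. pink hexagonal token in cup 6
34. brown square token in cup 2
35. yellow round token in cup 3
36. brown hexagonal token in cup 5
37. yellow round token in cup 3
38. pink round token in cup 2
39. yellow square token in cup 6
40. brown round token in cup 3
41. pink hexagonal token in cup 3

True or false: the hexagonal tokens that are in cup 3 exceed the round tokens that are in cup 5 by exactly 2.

hexagonal tokens in cup 3: 3.
round tokens in cup 5: 2.
The claim requires 3 − 2 (= 1) to equal 2, which does not hold.

False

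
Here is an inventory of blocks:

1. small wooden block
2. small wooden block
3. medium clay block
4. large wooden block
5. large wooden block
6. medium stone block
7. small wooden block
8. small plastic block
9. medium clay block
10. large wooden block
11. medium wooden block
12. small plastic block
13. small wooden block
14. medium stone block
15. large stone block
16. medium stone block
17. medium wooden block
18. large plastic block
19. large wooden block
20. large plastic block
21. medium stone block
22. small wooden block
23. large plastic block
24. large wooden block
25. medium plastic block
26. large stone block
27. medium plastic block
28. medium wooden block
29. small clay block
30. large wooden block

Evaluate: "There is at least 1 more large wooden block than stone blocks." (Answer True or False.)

False

There are 6 large wooden blocks.
There are 6 stone blocks.
The claim requires 6 − 6 = 0 ≥ 1, which does not hold.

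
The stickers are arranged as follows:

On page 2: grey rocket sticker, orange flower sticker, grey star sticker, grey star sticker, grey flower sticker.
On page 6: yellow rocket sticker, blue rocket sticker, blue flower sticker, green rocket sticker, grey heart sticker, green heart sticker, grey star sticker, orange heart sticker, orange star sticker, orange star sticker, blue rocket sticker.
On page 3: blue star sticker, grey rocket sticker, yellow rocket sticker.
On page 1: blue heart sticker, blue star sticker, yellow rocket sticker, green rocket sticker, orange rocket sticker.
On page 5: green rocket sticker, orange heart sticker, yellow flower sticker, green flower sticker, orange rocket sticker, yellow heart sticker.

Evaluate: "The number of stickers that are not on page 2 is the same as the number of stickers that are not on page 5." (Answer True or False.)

|stickers that are not on page 2| = 25.
|stickers that are not on page 5| = 24.
The claim requires 25 = 24, which does not hold.

False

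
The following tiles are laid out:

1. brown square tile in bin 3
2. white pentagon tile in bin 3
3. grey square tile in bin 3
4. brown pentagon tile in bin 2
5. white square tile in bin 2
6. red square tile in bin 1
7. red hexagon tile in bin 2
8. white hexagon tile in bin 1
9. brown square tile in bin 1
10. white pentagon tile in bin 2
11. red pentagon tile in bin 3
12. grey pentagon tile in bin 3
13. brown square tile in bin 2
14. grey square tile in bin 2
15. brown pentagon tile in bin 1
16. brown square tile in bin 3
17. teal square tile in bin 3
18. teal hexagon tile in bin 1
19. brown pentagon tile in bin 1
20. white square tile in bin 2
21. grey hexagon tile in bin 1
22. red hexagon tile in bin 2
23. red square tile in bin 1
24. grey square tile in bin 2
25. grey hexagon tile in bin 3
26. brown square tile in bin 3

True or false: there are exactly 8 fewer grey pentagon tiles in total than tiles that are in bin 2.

True

grey pentagon tiles: 1.
tiles in bin 2: 9.
The claim requires 9 − 1 (= 8) to equal 8, which holds.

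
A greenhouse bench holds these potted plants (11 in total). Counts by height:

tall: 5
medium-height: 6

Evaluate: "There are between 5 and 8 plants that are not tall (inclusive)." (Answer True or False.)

True

There are 6 plants that are not tall.
The claim requires 5 ≤ 6 ≤ 8, which holds.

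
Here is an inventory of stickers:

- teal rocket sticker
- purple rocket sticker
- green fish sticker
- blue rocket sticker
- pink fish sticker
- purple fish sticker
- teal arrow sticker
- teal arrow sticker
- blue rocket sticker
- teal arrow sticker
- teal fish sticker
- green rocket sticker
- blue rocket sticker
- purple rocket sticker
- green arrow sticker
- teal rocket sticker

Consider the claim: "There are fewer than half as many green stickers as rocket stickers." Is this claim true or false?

True

green stickers: 3.
rocket stickers: 8.
The claim requires 2 × 3 = 6 < 8, which holds.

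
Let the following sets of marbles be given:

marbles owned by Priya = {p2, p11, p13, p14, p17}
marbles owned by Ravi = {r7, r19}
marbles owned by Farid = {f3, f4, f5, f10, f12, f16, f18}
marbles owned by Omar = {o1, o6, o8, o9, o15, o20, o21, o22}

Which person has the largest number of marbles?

Omar

Counts by owner: Omar→8, Farid→7, Priya→5, Ravi→2.
The maximum is 8, held uniquely by Omar.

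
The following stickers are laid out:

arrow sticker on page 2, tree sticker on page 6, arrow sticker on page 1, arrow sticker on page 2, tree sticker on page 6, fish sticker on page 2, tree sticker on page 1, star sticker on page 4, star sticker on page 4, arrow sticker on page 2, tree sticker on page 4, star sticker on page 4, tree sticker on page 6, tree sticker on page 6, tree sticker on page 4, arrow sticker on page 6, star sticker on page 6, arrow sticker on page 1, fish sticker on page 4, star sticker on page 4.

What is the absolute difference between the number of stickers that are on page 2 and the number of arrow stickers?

stickers on page 2: 4. arrow stickers: 6.
|4 − 6| = 6 − 4 = 2.

2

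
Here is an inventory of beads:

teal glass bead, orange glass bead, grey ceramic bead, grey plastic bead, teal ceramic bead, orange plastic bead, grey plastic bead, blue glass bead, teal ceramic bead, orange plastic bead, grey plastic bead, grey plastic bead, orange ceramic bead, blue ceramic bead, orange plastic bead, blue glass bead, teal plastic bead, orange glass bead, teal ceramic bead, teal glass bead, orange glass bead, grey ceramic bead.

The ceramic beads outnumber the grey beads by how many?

ceramic beads: 7.
grey beads: 6.
7 − 6 = 1.

1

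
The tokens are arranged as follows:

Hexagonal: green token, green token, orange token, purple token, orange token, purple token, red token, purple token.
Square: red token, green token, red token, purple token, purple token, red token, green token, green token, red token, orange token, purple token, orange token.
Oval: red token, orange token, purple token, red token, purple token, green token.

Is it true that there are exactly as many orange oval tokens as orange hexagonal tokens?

orange oval tokens: 1.
orange hexagonal tokens: 2.
The claim requires 1 = 2, which does not hold.

False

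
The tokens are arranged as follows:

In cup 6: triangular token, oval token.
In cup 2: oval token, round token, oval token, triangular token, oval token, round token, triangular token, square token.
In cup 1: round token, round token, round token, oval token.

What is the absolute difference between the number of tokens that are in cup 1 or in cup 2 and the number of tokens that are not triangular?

1

tokens in cup 1 or in cup 2: 12. tokens that are not triangular: 11.
|12 − 11| = 12 − 11 = 1.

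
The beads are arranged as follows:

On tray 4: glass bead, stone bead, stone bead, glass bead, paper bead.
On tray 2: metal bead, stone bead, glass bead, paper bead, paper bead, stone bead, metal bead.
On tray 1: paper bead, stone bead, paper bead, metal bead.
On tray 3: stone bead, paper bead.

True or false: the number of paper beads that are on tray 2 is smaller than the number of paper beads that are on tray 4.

There are 2 paper beads on tray 2.
There is 1 paper bead on tray 4.
The claim requires 2 < 1, which does not hold.

False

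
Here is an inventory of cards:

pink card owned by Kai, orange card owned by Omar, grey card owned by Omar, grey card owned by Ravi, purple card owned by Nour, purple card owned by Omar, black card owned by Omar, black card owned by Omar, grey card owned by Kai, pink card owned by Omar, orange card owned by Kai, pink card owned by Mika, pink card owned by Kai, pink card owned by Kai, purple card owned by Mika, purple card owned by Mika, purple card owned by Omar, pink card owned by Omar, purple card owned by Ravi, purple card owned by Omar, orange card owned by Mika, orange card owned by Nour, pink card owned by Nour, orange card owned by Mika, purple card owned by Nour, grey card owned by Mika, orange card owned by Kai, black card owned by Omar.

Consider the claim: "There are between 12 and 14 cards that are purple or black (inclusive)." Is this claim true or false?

|cards that are purple or black| = 11.
The claim requires 12 ≤ 11 ≤ 14, which does not hold.

False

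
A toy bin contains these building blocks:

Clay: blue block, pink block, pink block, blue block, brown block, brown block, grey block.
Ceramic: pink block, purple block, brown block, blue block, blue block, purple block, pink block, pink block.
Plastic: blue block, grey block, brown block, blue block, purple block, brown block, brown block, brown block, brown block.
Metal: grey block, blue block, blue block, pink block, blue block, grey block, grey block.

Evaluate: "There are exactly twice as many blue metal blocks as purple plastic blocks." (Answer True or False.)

|blue metal blocks| = 3.
|purple plastic blocks| = 1.
The claim requires 3 = 2 × 1 = 2, which does not hold.

False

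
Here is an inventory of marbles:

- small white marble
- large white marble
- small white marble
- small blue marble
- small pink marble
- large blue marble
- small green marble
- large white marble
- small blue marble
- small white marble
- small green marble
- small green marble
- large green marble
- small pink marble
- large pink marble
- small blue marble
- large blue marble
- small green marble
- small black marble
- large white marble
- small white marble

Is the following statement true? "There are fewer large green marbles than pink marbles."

There is 1 large green marble.
There are 3 pink marbles.
The claim requires 1 < 3, which holds.

True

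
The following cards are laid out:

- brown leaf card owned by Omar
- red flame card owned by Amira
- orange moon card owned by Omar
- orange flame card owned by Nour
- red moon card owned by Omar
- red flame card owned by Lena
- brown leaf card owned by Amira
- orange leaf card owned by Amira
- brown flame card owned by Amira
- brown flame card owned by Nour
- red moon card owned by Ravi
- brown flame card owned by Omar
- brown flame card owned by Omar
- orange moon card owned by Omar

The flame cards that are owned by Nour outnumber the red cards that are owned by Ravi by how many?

1

flame cards owned by Nour: 2.
red cards owned by Ravi: 1.
2 − 1 = 1.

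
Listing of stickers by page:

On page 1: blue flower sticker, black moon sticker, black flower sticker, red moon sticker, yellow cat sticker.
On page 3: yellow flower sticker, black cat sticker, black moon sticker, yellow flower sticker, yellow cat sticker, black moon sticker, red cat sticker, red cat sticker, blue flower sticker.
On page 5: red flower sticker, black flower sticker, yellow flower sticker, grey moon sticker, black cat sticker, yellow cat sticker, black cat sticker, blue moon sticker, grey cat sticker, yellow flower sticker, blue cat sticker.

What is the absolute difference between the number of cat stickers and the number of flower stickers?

cat stickers: 10. flower stickers: 9.
|10 − 9| = 10 − 9 = 1.

1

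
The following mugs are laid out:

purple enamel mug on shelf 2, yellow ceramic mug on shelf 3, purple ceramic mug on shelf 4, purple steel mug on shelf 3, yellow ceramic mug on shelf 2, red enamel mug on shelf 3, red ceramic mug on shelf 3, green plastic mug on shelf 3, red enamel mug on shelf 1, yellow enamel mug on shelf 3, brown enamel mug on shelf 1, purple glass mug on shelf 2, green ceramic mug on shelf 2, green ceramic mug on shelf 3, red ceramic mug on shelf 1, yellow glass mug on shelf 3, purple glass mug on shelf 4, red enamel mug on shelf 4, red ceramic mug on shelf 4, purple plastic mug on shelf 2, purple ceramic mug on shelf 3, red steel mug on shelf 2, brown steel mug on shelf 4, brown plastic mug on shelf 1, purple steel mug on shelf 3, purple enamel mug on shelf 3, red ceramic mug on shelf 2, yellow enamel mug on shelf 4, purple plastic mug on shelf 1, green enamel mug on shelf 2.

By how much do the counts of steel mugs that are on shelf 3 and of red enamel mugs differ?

steel mugs on shelf 3: 2. red enamel mugs: 3.
|2 − 3| = 3 − 2 = 1.

1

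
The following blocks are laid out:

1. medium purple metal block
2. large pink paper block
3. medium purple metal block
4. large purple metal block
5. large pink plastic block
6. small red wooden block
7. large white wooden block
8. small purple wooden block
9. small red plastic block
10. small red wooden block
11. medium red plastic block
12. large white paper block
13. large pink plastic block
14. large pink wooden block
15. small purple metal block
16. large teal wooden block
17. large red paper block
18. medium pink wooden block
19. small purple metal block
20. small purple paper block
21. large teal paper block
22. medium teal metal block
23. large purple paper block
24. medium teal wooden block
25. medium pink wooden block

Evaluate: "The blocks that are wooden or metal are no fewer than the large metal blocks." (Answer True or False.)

True

There are 15 blocks that are wooden or metal.
There is 1 large metal block.
The claim requires 15 ≥ 1, which holds.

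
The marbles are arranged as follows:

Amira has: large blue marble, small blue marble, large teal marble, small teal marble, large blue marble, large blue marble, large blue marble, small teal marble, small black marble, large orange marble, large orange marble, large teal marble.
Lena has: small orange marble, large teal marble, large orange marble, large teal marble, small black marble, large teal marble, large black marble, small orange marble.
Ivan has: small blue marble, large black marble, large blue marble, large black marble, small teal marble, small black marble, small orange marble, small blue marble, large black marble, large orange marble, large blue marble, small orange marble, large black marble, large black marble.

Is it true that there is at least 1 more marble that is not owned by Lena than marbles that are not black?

Count of marbles that are not owned by Lena: 26.
There are 25 marbles that are not black.
The claim requires 26 − 25 = 1 ≥ 1, which holds.

True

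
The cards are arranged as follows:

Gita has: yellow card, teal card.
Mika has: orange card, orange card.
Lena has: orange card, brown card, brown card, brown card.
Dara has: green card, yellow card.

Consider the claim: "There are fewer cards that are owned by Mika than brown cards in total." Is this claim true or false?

True

|cards owned by Mika| = 2.
|brown cards| = 3.
The claim requires 2 < 3, which holds.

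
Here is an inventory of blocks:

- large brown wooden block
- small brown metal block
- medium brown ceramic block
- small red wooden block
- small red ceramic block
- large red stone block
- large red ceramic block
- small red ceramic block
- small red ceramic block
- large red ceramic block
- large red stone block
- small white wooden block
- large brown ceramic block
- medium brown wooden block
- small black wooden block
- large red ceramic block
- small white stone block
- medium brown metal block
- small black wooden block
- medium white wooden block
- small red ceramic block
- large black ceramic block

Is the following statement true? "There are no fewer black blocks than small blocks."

False

|black blocks| = 3.
|small blocks| = 10.
The claim requires 3 ≥ 10, which does not hold.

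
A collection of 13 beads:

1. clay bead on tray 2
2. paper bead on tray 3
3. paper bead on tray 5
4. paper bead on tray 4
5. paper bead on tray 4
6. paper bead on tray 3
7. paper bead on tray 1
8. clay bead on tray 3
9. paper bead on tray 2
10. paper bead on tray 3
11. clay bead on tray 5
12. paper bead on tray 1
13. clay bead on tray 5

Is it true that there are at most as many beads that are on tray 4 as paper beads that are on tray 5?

False

beads on tray 4: 2.
paper beads on tray 5: 1.
The claim requires 2 ≤ 1, which does not hold.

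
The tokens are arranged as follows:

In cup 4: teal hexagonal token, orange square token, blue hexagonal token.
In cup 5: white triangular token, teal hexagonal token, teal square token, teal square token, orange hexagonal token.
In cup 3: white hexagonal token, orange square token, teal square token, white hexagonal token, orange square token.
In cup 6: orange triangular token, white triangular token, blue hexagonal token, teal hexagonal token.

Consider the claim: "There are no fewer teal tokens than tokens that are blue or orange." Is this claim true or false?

teal tokens: 6.
tokens that are blue or orange: 7.
The claim requires 6 ≥ 7, which does not hold.

False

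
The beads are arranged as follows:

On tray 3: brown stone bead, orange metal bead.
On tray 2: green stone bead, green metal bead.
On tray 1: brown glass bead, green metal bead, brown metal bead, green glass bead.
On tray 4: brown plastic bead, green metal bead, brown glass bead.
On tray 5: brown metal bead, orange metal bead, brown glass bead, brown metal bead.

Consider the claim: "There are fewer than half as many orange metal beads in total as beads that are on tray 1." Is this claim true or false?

|orange metal beads| = 2.
|beads on tray 1| = 4.
The claim requires 2 × 2 = 4 < 4, which does not hold.

False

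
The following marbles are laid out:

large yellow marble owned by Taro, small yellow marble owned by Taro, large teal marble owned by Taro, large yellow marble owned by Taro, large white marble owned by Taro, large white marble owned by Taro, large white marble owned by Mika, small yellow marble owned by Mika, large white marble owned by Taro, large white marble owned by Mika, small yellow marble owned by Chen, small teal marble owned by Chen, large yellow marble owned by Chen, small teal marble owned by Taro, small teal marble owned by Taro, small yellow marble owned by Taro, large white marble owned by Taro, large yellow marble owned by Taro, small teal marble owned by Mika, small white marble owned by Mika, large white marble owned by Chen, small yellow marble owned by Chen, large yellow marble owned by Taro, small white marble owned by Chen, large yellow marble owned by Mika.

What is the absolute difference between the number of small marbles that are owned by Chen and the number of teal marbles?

small marbles owned by Chen: 4. teal marbles: 5.
|4 − 5| = 5 − 4 = 1.

1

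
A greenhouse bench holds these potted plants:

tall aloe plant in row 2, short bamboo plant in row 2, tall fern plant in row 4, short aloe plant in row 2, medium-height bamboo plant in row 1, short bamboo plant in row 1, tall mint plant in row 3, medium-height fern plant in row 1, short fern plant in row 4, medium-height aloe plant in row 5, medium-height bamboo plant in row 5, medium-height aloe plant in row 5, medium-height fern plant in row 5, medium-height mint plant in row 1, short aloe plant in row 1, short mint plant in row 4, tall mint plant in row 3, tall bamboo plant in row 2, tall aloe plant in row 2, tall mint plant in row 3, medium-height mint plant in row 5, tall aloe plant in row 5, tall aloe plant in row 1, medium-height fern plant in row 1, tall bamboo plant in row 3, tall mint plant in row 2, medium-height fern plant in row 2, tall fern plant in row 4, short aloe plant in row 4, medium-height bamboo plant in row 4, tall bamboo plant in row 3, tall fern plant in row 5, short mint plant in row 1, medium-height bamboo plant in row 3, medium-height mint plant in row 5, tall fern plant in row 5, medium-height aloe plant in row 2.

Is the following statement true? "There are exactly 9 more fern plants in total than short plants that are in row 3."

|fern plants| = 9.
|short plants in row 3| = 0.
The claim requires 9 − 0 (= 9) to equal 9, which holds.

True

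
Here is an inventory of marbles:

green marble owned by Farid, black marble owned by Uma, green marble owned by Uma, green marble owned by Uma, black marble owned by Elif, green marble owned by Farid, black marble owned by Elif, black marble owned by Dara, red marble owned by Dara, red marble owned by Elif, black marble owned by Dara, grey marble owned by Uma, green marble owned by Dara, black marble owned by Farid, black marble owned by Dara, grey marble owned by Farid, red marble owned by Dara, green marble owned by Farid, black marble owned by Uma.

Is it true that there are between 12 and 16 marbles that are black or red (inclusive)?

|marbles that are black or red| = 11.
The claim requires 12 ≤ 11 ≤ 16, which does not hold.

False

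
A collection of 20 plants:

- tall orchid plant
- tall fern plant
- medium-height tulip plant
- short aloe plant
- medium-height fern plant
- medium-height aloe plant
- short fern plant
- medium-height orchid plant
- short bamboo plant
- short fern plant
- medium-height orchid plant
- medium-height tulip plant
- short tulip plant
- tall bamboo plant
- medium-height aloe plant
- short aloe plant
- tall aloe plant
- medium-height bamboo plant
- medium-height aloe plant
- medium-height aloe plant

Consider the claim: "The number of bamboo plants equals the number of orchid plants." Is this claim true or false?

There are 3 bamboo plants.
There are 3 orchid plants.
The claim requires 3 = 3, which holds.

True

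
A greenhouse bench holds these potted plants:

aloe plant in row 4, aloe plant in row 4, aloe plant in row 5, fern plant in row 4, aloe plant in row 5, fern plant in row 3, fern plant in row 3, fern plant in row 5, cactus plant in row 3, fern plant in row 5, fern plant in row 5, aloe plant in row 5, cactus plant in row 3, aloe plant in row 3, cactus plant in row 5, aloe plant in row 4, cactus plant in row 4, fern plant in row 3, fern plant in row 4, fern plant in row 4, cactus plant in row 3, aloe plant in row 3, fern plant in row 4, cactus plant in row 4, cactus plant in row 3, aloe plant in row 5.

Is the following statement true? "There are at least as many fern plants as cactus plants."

True

There are 10 fern plants.
There are 7 cactus plants.
The claim requires 10 ≥ 7, which holds.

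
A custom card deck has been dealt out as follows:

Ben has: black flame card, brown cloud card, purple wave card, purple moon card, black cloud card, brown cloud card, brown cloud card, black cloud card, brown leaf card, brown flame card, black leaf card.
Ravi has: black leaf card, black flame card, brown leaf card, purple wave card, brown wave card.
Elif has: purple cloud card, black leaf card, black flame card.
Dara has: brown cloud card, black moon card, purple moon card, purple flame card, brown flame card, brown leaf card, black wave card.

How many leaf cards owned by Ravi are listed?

2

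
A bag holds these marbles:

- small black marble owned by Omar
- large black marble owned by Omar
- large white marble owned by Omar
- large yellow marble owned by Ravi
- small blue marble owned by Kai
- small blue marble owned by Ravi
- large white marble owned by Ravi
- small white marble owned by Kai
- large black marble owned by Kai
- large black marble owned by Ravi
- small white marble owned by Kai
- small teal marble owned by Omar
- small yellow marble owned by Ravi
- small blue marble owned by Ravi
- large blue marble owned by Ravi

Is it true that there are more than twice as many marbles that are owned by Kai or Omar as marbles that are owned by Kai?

False

marbles owned by Kai or Omar: 8.
marbles owned by Kai: 4.
The claim requires 8 > 2 × 4 = 8, which does not hold.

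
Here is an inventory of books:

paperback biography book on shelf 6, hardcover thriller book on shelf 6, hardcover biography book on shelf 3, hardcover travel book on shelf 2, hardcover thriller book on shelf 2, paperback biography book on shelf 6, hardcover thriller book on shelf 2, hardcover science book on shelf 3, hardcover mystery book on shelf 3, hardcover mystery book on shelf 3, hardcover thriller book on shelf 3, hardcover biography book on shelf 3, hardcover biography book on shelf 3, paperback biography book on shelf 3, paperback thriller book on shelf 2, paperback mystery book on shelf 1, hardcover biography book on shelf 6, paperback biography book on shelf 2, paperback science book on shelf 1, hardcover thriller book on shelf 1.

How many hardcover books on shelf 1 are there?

1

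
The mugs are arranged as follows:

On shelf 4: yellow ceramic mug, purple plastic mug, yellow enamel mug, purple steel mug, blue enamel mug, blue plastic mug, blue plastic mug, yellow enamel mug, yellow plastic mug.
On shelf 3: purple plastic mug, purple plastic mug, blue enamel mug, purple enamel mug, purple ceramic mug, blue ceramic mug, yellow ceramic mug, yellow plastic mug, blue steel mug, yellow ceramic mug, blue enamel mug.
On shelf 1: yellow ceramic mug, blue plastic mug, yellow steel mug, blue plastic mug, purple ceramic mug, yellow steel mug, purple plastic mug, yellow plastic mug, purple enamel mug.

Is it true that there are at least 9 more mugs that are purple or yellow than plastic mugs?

True

mugs that are purple or yellow: 20.
plastic mugs: 11.
The claim requires 20 − 11 = 9 ≥ 9, which holds.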